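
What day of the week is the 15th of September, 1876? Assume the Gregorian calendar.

Friday

January 1, 1876 is a Saturday.
Jan 1, 1876 → Feb 1, 1876: 31 days (January has 31).
Feb 1, 1876 → Mar 1, 1876: 29 days (February has 29).
Mar 1, 1876 → Apr 1, 1876: 31 days (March has 31).
Apr 1, 1876 → May 1, 1876: 30 days (April has 30).
May 1, 1876 → Jun 1, 1876: 31 days (May has 31).
Jun 1, 1876 → Jul 1, 1876: 30 days (June has 30).
Jul 1, 1876 → Aug 1, 1876: 31 days (July has 31).
Aug 1, 1876 → Sep 1, 1876: 31 days (August has 31).
Sep 1, 1876 → Sep 15, 1876: 14 days.
Total: 258 days.
258 mod 7 = 6, so Saturday + 6 = Friday.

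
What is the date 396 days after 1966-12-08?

Dec has 31 days: +24 → Jan 1, 1967 (372 left).
Jan has 31 days: +31 → Feb 1, 1967 (341 left).
Feb has 28 days: +28 → Mar 1, 1967 (313 left).
Mar has 31 days: +31 → Apr 1, 1967 (282 left).
Apr has 30 days: +30 → May 1, 1967 (252 left).
May has 31 days: +31 → Jun 1, 1967 (221 left).
Jun has 30 days: +30 → Jul 1, 1967 (191 left).
Jul has 31 days: +31 → Aug 1, 1967 (160 left).
Aug has 31 days: +31 → Sep 1, 1967 (129 left).
Sep has 30 days: +30 → Oct 1, 1967 (99 left).
Oct has 31 days: +31 → Nov 1, 1967 (68 left).
Nov has 30 days: +30 → Dec 1, 1967 (38 left).
Dec has 31 days: +31 → Jan 1, 1968 (7 left).
+7 → Jan 8, 1968.

January 8, 1968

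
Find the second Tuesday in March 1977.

March 1, 1977 is a Tuesday.
The first Tuesday is therefore March 1 (same day).
The second Tuesday is 1 + 1×7 = March 8.

March 8, 1977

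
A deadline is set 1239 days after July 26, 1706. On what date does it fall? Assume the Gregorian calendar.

December 16, 1709

+365 (one year) → Jul 26, 1707 (874 left).
+366 (one year; includes Feb 29, 1708) → Jul 26, 1708 (508 left).
+365 (one year) → Jul 26, 1709 (143 left).
Jul has 31 days: +6 → Aug 1, 1709 (137 left).
Aug has 31 days: +31 → Sep 1, 1709 (106 left).
Sep has 30 days: +30 → Oct 1, 1709 (76 left).
Oct has 31 days: +31 → Nov 1, 1709 (45 left).
Nov has 30 days: +30 → Dec 1, 1709 (15 left).
+15 → Dec 16, 1709.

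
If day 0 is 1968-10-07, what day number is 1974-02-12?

Oct 7, 1968 → Oct 7, 1969: 365 days.
Oct 7, 1969 → Oct 7, 1970: 365 days.
Oct 7, 1970 → Oct 7, 1971: 365 days.
Oct 7, 1971 → Oct 7, 1972: 366 days (Feb 29, 1972 is in that span).
Oct 7, 1972 → Oct 7, 1973: 365 days.
Oct 7, 1973 → Nov 7, 1973: 31 days (October has 31).
Nov 7, 1973 → Dec 7, 1973: 30 days (November has 30).
Dec 7, 1973 → Jan 7, 1974: 31 days (December has 31).
Jan 7, 1974 → Feb 7, 1974: 31 days (January has 31).
Feb 7, 1974 → Feb 12, 1974: 5 days.
Total: 1954 days.

1954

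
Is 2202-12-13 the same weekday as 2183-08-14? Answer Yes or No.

No

From Aug 14, 2183 to Dec 13, 2202 is 7060 days.
7060 mod 7 = 4, so they are different weekdays.
(Aug 14, 2183 is a Thursday; Dec 13, 2202 is a Monday.)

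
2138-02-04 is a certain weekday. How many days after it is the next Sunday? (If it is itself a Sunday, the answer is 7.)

Feb 4, 2138 is a Tuesday.
From Tuesday to the next Sunday is 5 days.

5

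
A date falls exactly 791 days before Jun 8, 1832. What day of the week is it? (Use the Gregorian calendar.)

Friday

Jun 8, 1832 is a Friday.
791 mod 7 = 0, so 791 days before a Friday is Friday − 0 = Friday.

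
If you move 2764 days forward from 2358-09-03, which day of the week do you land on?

Tuesday

First find the weekday of Sep 3, 2358. Doomsday rule: the anchor day for the 2300s is Wednesday. For year 58: 58÷12 = 4 r 10, and 10÷4 = 2, so 4+10+2 = 16.
Wednesday + 16 ≡ Friday — that's 2358's doomsday.
In September the doomsday date is Sep 5.
Sep 3 is 2 days before Sep 5; 2 mod 7 = 2, so Friday − 2 = Wednesday.
2764 mod 7 = 6, so 2764 days after a Wednesday is Wednesday + 6 = Tuesday.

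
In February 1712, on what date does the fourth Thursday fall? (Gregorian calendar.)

February 25, 1712

February 1, 1712 is a Monday.
The first Thursday is therefore February 4 (3 days later).
The fourth Thursday is 4 + 3×7 = February 25.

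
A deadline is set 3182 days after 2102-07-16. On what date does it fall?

April 2, 2111

+365 (one year) → Jul 16, 2103 (2817 left).
+366 (one year; includes Feb 29, 2104) → Jul 16, 2104 (2451 left).
+365 (one year) → Jul 16, 2105 (2086 left).
+365 (one year) → Jul 16, 2106 (1721 left).
+365 (one year) → Jul 16, 2107 (1356 left).
+366 (one year; includes Feb 29, 2108) → Jul 16, 2108 (990 left).
+365 (one year) → Jul 16, 2109 (625 left).
+365 (one year) → Jul 16, 2110 (260 left).
Jul has 31 days: +16 → Aug 1, 2110 (244 left).
Aug has 31 days: +31 → Sep 1, 2110 (213 left).
Sep has 30 days: +30 → Oct 1, 2110 (183 left).
Oct has 31 days: +31 → Nov 1, 2110 (152 left).
Nov has 30 days: +30 → Dec 1, 2110 (122 left).
Dec has 31 days: +31 → Jan 1, 2111 (91 left).
Jan has 31 days: +31 → Feb 1, 2111 (60 left).
Feb has 28 days: +28 → Mar 1, 2111 (32 left).
Mar has 31 days: +31 → Apr 1, 2111 (1 left).
+1 → Apr 2, 2111.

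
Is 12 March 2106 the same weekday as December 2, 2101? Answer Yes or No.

Yes

From Dec 2, 2101 to Mar 12, 2106 is 1561 days.
1561 mod 7 = 0, so they are the same weekday.
(Dec 2, 2101 is a Friday; Mar 12, 2106 is a Friday.)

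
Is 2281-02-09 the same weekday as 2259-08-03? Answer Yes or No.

From Aug 3, 2259 to Feb 9, 2281 is 7861 days.
7861 mod 7 = 0, so they are the same weekday.
(Aug 3, 2259 is a Wednesday; Feb 9, 2281 is a Wednesday.)

Yes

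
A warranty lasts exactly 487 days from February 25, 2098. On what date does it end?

+365 (one year) → Feb 25, 2099 (122 left).
Feb has 28 days: +4 → Mar 1, 2099 (118 left).
Mar has 31 days: +31 → Apr 1, 2099 (87 left).
Apr has 30 days: +30 → May 1, 2099 (57 left).
May has 31 days: +31 → Jun 1, 2099 (26 left).
+26 → Jun 27, 2099.

June 27, 2099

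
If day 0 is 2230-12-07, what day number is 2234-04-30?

Dec 7, 2230 → Dec 7, 2231: 365 days.
Dec 7, 2231 → Dec 7, 2232: 366 days (Feb 29, 2232 is in that span).
Dec 7, 2232 → Dec 7, 2233: 365 days.
Dec 7, 2233 → Jan 7, 2234: 31 days (December has 31).
Jan 7, 2234 → Feb 7, 2234: 31 days (January has 31).
Feb 7, 2234 → Mar 7, 2234: 28 days (February has 28).
Mar 7, 2234 → Apr 7, 2234: 31 days (March has 31).
Apr 7, 2234 → Apr 30, 2234: 23 days.
Total: 1240 days.

1240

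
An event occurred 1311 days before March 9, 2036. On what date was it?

August 6, 2032

−366 (one year; includes Feb 29, 2036) → Mar 9, 2035 (945 left).
−365 (one year) → Mar 9, 2034 (580 left).
−365 (one year) → Mar 9, 2033 (215 left).
−9 → Feb 28, 2033 (end of Feb, 28 days; 206 left).
−28 → Jan 31, 2033 (end of Jan, 31 days; 178 left).
−31 → Dec 31, 2032 (end of Dec, 31 days; 147 left).
−31 → Nov 30, 2032 (end of Nov, 30 days; 116 left).
−30 → Oct 31, 2032 (end of Oct, 31 days; 86 left).
−31 → Sep 30, 2032 (end of Sep, 30 days; 55 left).
−30 → Aug 31, 2032 (end of Aug, 31 days; 25 left).
−25 → Aug 6, 2032.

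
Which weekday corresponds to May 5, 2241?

Doomsday rule: the anchor day for the 2200s is Friday. For year 41: 41÷12 = 3 r 5, and 5÷4 = 1, so 3+5+1 = 9.
Friday + 9 ≡ Sunday — that's 2241's doomsday.
In May the doomsday date is May 9.
May 5 is 4 days before May 9; 4 mod 7 = 4, so Sunday − 4 = Wednesday.

Wednesday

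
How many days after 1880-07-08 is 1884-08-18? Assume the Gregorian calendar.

Jul 8, 1880 → Jul 8, 1881: 365 days.
Jul 8, 1881 → Jul 8, 1882: 365 days.
Jul 8, 1882 → Jul 8, 1883: 365 days.
Jul 8, 1883 → Jul 8, 1884: 366 days (Feb 29, 1884 is in that span).
Jul 8, 1884 → Aug 8, 1884: 31 days (July has 31).
Aug 8, 1884 → Aug 18, 1884: 10 days.
Total: 1502 days.

1502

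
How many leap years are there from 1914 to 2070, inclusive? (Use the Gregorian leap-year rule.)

Multiples of 4 in [1914,2070]: 39.
Of those, multiples of 100: 1 (not leap unless ÷400).
Multiples of 400: 1.
Leap years = 39 − 1 + 1 = 39.

39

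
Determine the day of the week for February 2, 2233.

Doomsday rule: the anchor day for the 2200s is Friday. For year 33: 33÷12 = 2 r 9, and 9÷4 = 2, so 2+9+2 = 13.
Friday + 13 ≡ Thursday — that's 2233's doomsday.
In February the doomsday date is Feb 28 (2233 is not a leap year).
Feb 2 is 26 days before Feb 28; 26 mod 7 = 5, so Thursday − 5 = Saturday.

Saturday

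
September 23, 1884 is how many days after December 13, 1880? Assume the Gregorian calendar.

1380

Dec 13, 1880 → Dec 13, 1881: 365 days.
Dec 13, 1881 → Dec 13, 1882: 365 days.
Dec 13, 1882 → Dec 13, 1883: 365 days.
Dec 13, 1883 → Jan 13, 1884: 31 days (December has 31).
Jan 13, 1884 → Feb 13, 1884: 31 days (January has 31).
Feb 13, 1884 → Mar 13, 1884: 29 days (February has 29).
Mar 13, 1884 → Apr 13, 1884: 31 days (March has 31).
Apr 13, 1884 → May 13, 1884: 30 days (April has 30).
May 13, 1884 → Jun 13, 1884: 31 days (May has 31).
Jun 13, 1884 → Jul 13, 1884: 30 days (June has 30).
Jul 13, 1884 → Aug 13, 1884: 31 days (July has 31).
Aug 13, 1884 → Sep 13, 1884: 31 days (August has 31).
Sep 13, 1884 → Sep 23, 1884: 10 days.
Total: 1380 days.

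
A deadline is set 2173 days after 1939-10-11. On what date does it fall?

September 22, 1945

+366 (one year; includes Feb 29, 1940) → Oct 11, 1940 (1807 left).
+365 (one year) → Oct 11, 1941 (1442 left).
+365 (one year) → Oct 11, 1942 (1077 left).
+365 (one year) → Oct 11, 1943 (712 left).
+366 (one year; includes Feb 29, 1944) → Oct 11, 1944 (346 left).
Oct has 31 days: +21 → Nov 1, 1944 (325 left).
Nov has 30 days: +30 → Dec 1, 1944 (295 left).
Dec has 31 days: +31 → Jan 1, 1945 (264 left).
Jan has 31 days: +31 → Feb 1, 1945 (233 left).
Feb has 28 days: +28 → Mar 1, 1945 (205 left).
Mar has 31 days: +31 → Apr 1, 1945 (174 left).
Apr has 30 days: +30 → May 1, 1945 (144 left).
May has 31 days: +31 → Jun 1, 1945 (113 left).
Jun has 30 days: +30 → Jul 1, 1945 (83 left).
Jul has 31 days: +31 → Aug 1, 1945 (52 left).
Aug has 31 days: +31 → Sep 1, 1945 (21 left).
+21 → Sep 22, 1945.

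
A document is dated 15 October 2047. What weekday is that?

Tuesday

Doomsday rule: the anchor day for the 2000s is Tuesday. For year 47: 47÷12 = 3 r 11, and 11÷4 = 2, so 3+11+2 = 16.
Tuesday + 16 ≡ Thursday — that's 2047's doomsday.
In October the doomsday date is Oct 10.
Oct 15 is 5 days after Oct 10; 5 mod 7 = 5, so Thursday + 5 = Tuesday.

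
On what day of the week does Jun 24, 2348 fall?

Doomsday rule: the anchor day for the 2300s is Wednesday. For year 48: 48÷12 = 4 r 0, and 0÷4 = 0, so 4+0+0 = 4.
Wednesday + 4 ≡ Sunday — that's 2348's doomsday.
In June the doomsday date is Jun 6.
Jun 24 is 18 days after Jun 6; 18 mod 7 = 4, so Sunday + 4 = Thursday.

Thursday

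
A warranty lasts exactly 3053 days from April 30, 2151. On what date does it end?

September 8, 2159

+366 (one year; includes Feb 29, 2152) → Apr 30, 2152 (2687 left).
+365 (one year) → Apr 30, 2153 (2322 left).
+365 (one year) → Apr 30, 2154 (1957 left).
+365 (one year) → Apr 30, 2155 (1592 left).
+366 (one year; includes Feb 29, 2156) → Apr 30, 2156 (1226 left).
+365 (one year) → Apr 30, 2157 (861 left).
+365 (one year) → Apr 30, 2158 (496 left).
+365 (one year) → Apr 30, 2159 (131 left).
Apr has 30 days: +1 → May 1, 2159 (130 left).
May has 31 days: +31 → Jun 1, 2159 (99 left).
Jun has 30 days: +30 → Jul 1, 2159 (69 left).
Jul has 31 days: +31 → Aug 1, 2159 (38 left).
Aug has 31 days: +31 → Sep 1, 2159 (7 left).
+7 → Sep 8, 2159.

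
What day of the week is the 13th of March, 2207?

Friday

Doomsday rule: the anchor day for the 2200s is Friday. For year 07: 7÷12 = 0 r 7, and 7÷4 = 1, so 0+7+1 = 8.
Friday + 8 ≡ Saturday — that's 2207's doomsday.
In March the doomsday date is Mar 14.
Mar 13 is 1 day before Mar 14; 1 mod 7 = 1, so Saturday − 1 = Friday.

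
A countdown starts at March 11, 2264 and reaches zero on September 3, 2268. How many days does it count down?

1637

Mar 11, 2264 → Mar 11, 2265: 365 days.
Mar 11, 2265 → Mar 11, 2266: 365 days.
Mar 11, 2266 → Mar 11, 2267: 365 days.
Mar 11, 2267 → Mar 11, 2268: 366 days (Feb 29, 2268 is in that span).
Mar 11, 2268 → Apr 11, 2268: 31 days (March has 31).
Apr 11, 2268 → May 11, 2268: 30 days (April has 30).
May 11, 2268 → Jun 11, 2268: 31 days (May has 31).
Jun 11, 2268 → Jul 11, 2268: 30 days (June has 30).
Jul 11, 2268 → Aug 11, 2268: 31 days (July has 31).
Aug 11, 2268 → Sep 3, 2268: 23 days.
Total: 1637 days.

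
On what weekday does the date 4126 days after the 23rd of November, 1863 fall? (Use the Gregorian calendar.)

First find the weekday of Nov 23, 1863. Doomsday rule: the anchor day for the 1800s is Friday. For year 63: 63÷12 = 5 r 3, and 3÷4 = 0, so 5+3+0 = 8.
Friday + 8 ≡ Saturday — that's 1863's doomsday.
In November the doomsday date is Nov 7.
Nov 23 is 16 days after Nov 7; 16 mod 7 = 2, so Saturday + 2 = Monday.
4126 mod 7 = 3, so 4126 days after a Monday is Monday + 3 = Thursday.

Thursday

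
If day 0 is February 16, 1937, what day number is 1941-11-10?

Feb 16, 1937 → Feb 16, 1938: 365 days.
Feb 16, 1938 → Feb 16, 1939: 365 days.
Feb 16, 1939 → Feb 16, 1940: 365 days.
Feb 16, 1940 → Feb 16, 1941: 366 days (Feb 29, 1940 is in that span).
Feb 16, 1941 → Mar 16, 1941: 28 days (February has 28).
Mar 16, 1941 → Apr 16, 1941: 31 days (March has 31).
Apr 16, 1941 → May 16, 1941: 30 days (April has 30).
May 16, 1941 → Jun 16, 1941: 31 days (May has 31).
Jun 16, 1941 → Jul 16, 1941: 30 days (June has 30).
Jul 16, 1941 → Aug 16, 1941: 31 days (July has 31).
Aug 16, 1941 → Sep 16, 1941: 31 days (August has 31).
Sep 16, 1941 → Oct 16, 1941: 30 days (September has 30).
Oct 16, 1941 → Nov 10, 1941: 25 days.
Total: 1728 days.

1728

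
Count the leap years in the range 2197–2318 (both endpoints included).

28

Multiples of 4 in [2197,2318]: 30.
Of those, multiples of 100: 2 (not leap unless ÷400).
Multiples of 400: 0.
Leap years = 30 − 2 + 0 = 28.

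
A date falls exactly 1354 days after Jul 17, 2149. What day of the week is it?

Sunday

Jul 17, 2149 is a Thursday.
1354 mod 7 = 3, so 1354 days after a Thursday is Thursday + 3 = Sunday.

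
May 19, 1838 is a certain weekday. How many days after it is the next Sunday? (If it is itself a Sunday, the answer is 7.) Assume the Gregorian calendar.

1

May 19, 1838 is a Saturday.
From Saturday to the next Sunday is 1 day.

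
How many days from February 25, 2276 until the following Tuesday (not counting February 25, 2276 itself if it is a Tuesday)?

Feb 25, 2276 is a Friday.
From Friday to the next Tuesday is 4 days.

4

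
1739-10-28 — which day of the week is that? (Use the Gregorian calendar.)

Wednesday

Doomsday rule: the anchor day for the 1700s is Sunday. For year 39: 39÷12 = 3 r 3, and 3÷4 = 0, so 3+3+0 = 6.
Sunday + 6 ≡ Saturday — that's 1739's doomsday.
In October the doomsday date is Oct 10.
Oct 28 is 18 days after Oct 10; 18 mod 7 = 4, so Saturday + 4 = Wednesday.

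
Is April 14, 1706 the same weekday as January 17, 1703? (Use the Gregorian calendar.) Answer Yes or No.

From Jan 17, 1703 to Apr 14, 1706 is 1183 days.
1183 mod 7 = 0, so they are the same weekday.
(Jan 17, 1703 is a Wednesday; Apr 14, 1706 is a Wednesday.)

Yes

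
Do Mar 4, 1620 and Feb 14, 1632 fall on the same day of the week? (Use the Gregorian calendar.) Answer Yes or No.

No

From Mar 4, 1620 to Feb 14, 1632 is 4364 days.
4364 mod 7 = 3, so they are different weekdays.
(Mar 4, 1620 is a Wednesday; Feb 14, 1632 is a Saturday.)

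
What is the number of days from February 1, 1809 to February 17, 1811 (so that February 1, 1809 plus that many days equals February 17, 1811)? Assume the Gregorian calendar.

Feb 1, 1809 → Feb 1, 1810: 365 days.
Feb 1, 1810 → Mar 1, 1810: 28 days (February has 28).
Mar 1, 1810 → Apr 1, 1810: 31 days (March has 31).
Apr 1, 1810 → May 1, 1810: 30 days (April has 30).
May 1, 1810 → Jun 1, 1810: 31 days (May has 31).
Jun 1, 1810 → Jul 1, 1810: 30 days (June has 30).
Jul 1, 1810 → Aug 1, 1810: 31 days (July has 31).
Aug 1, 1810 → Sep 1, 1810: 31 days (August has 31).
Sep 1, 1810 → Oct 1, 1810: 30 days (September has 30).
Oct 1, 1810 → Nov 1, 1810: 31 days (October has 31).
Nov 1, 1810 → Dec 1, 1810: 30 days (November has 30).
Dec 1, 1810 → Jan 1, 1811: 31 days (December has 31).
Jan 1, 1811 → Feb 1, 1811: 31 days (January has 31).
Feb 1, 1811 → Feb 17, 1811: 16 days.
Total: 746 days.

746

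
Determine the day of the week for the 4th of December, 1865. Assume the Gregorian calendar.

Monday

Doomsday rule: the anchor day for the 1800s is Friday. For year 65: 65÷12 = 5 r 5, and 5÷4 = 1, so 5+5+1 = 11.
Friday + 11 ≡ Tuesday — that's 1865's doomsday.
In December the doomsday date is Dec 12.
Dec 4 is 8 days before Dec 12; 8 mod 7 = 1, so Tuesday − 1 = Monday.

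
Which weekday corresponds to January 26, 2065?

Doomsday rule: the anchor day for the 2000s is Tuesday. For year 65: 65÷12 = 5 r 5, and 5÷4 = 1, so 5+5+1 = 11.
Tuesday + 11 ≡ Saturday — that's 2065's doomsday.
In January the doomsday date is Jan 3 (2065 is not a leap year).
Jan 26 is 23 days after Jan 3; 23 mod 7 = 2, so Saturday + 2 = Monday.

Monday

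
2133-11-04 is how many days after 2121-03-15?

4617

Mar 15, 2121 → Mar 15, 2122: 365 days.
Mar 15, 2122 → Mar 15, 2123: 365 days.
Mar 15, 2123 → Mar 15, 2124: 366 days (Feb 29, 2124 is in that span).
Mar 15, 2124 → Mar 15, 2125: 365 days.
Mar 15, 2125 → Mar 15, 2126: 365 days.
Mar 15, 2126 → Mar 15, 2127: 365 days.
Mar 15, 2127 → Mar 15, 2128: 366 days (Feb 29, 2128 is in that span).
Mar 15, 2128 → Mar 15, 2129: 365 days.
Mar 15, 2129 → Mar 15, 2130: 365 days.
Mar 15, 2130 → Mar 15, 2131: 365 days.
Mar 15, 2131 → Mar 15, 2132: 366 days (Feb 29, 2132 is in that span).
Mar 15, 2132 → Mar 15, 2133: 365 days.
Mar 15, 2133 → Apr 15, 2133: 31 days (March has 31).
Apr 15, 2133 → May 15, 2133: 30 days (April has 30).
May 15, 2133 → Jun 15, 2133: 31 days (May has 31).
Jun 15, 2133 → Jul 15, 2133: 30 days (June has 30).
Jul 15, 2133 → Aug 15, 2133: 31 days (July has 31).
Aug 15, 2133 → Sep 15, 2133: 31 days (August has 31).
Sep 15, 2133 → Oct 15, 2133: 30 days (September has 30).
Oct 15, 2133 → Nov 4, 2133: 20 days.
Total: 4617 days.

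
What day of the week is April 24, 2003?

January 1, 2003 is a Wednesday.
Jan 1, 2003 → Feb 1, 2003: 31 days (January has 31).
Feb 1, 2003 → Mar 1, 2003: 28 days (February has 28).
Mar 1, 2003 → Apr 1, 2003: 31 days (March has 31).
Apr 1, 2003 → Apr 24, 2003: 23 days.
Total: 113 days.
113 mod 7 = 1, so Wednesday + 1 = Thursday.

Thursday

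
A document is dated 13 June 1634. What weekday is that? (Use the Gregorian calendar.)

Tuesday

Doomsday rule: the anchor day for the 1600s is Tuesday. For year 34: 34÷12 = 2 r 10, and 10÷4 = 2, so 2+10+2 = 14.
Tuesday + 14 ≡ Tuesday — that's 1634's doomsday.
In June the doomsday date is Jun 6.
Jun 13 is 7 days after Jun 6; 7 mod 7 = 0, so Tuesday + 0 = Tuesday.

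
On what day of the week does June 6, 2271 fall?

Tuesday

Doomsday rule: the anchor day for the 2200s is Friday. For year 71: 71÷12 = 5 r 11, and 11÷4 = 2, so 5+11+2 = 18.
Friday + 18 ≡ Tuesday — that's 2271's doomsday.
In June the doomsday date is Jun 6.
Jun 6 is the doomsday itself: Tuesday.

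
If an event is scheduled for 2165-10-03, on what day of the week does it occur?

Doomsday rule: the anchor day for the 2100s is Sunday. For year 65: 65÷12 = 5 r 5, and 5÷4 = 1, so 5+5+1 = 11.
Sunday + 11 ≡ Thursday — that's 2165's doomsday.
In October the doomsday date is Oct 10.
Oct 3 is 7 days before Oct 10; 7 mod 7 = 0, so Thursday − 0 = Thursday.

Thursday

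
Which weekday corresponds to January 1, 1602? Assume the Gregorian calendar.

Tuesday

Doomsday rule: the anchor day for the 1600s is Tuesday. For year 02: 2÷12 = 0 r 2, and 2÷4 = 0, so 0+2+0 = 2.
Tuesday + 2 ≡ Thursday — that's 1602's doomsday.
In January the doomsday date is Jan 3 (1602 is not a leap year).
Jan 1 is 2 days before Jan 3; 2 mod 7 = 2, so Thursday − 2 = Tuesday.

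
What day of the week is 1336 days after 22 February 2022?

First find the weekday of Feb 22, 2022. Doomsday rule: the anchor day for the 2000s is Tuesday. For year 22: 22÷12 = 1 r 10, and 10÷4 = 2, so 1+10+2 = 13.
Tuesday + 13 ≡ Monday — that's 2022's doomsday.
In February the doomsday date is Feb 28 (2022 is not a leap year).
Feb 22 is 6 days before Feb 28; 6 mod 7 = 6, so Monday − 6 = Tuesday.
1336 mod 7 = 6, so 1336 days after a Tuesday is Tuesday + 6 = Monday.

Monday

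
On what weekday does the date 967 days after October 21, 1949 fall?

Saturday

First find the weekday of Oct 21, 1949. Doomsday rule: the anchor day for the 1900s is Wednesday. For year 49: 49÷12 = 4 r 1, and 1÷4 = 0, so 4+1+0 = 5.
Wednesday + 5 ≡ Monday — that's 1949's doomsday.
In October the doomsday date is Oct 10.
Oct 21 is 11 days after Oct 10; 11 mod 7 = 4, so Monday + 4 = Friday.
967 mod 7 = 1, so 967 days after a Friday is Friday + 1 = Saturday.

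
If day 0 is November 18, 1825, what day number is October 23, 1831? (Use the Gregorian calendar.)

2165

Nov 18, 1825 → Nov 18, 1826: 365 days.
Nov 18, 1826 → Nov 18, 1827: 365 days.
Nov 18, 1827 → Nov 18, 1828: 366 days (Feb 29, 1828 is in that span).
Nov 18, 1828 → Nov 18, 1829: 365 days.
Nov 18, 1829 → Nov 18, 1830: 365 days.
Nov 18, 1830 → Dec 18, 1830: 30 days (November has 30).
Dec 18, 1830 → Jan 18, 1831: 31 days (December has 31).
Jan 18, 1831 → Feb 18, 1831: 31 days (January has 31).
Feb 18, 1831 → Mar 18, 1831: 28 days (February has 28).
Mar 18, 1831 → Apr 18, 1831: 31 days (March has 31).
Apr 18, 1831 → May 18, 1831: 30 days (April has 30).
May 18, 1831 → Jun 18, 1831: 31 days (May has 31).
Jun 18, 1831 → Jul 18, 1831: 30 days (June has 30).
Jul 18, 1831 → Aug 18, 1831: 31 days (July has 31).
Aug 18, 1831 → Sep 18, 1831: 31 days (August has 31).
Sep 18, 1831 → Oct 18, 1831: 30 days (September has 30).
Oct 18, 1831 → Oct 23, 1831: 5 days.
Total: 2165 days.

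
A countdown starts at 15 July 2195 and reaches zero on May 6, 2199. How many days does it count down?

Jul 15, 2195 → Jul 15, 2196: 366 days (Feb 29, 2196 is in that span).
Jul 15, 2196 → Jul 15, 2197: 365 days.
Jul 15, 2197 → Jul 15, 2198: 365 days.
Jul 15, 2198 → Aug 15, 2198: 31 days (July has 31).
Aug 15, 2198 → Sep 15, 2198: 31 days (August has 31).
Sep 15, 2198 → Oct 15, 2198: 30 days (September has 30).
Oct 15, 2198 → Nov 15, 2198: 31 days (October has 31).
Nov 15, 2198 → Dec 15, 2198: 30 days (November has 30).
Dec 15, 2198 → Jan 15, 2199: 31 days (December has 31).
Jan 15, 2199 → Feb 15, 2199: 31 days (January has 31).
Feb 15, 2199 → Mar 15, 2199: 28 days (February has 28).
Mar 15, 2199 → Apr 15, 2199: 31 days (March has 31).
Apr 15, 2199 → May 6, 2199: 21 days.
Total: 1391 days.

1391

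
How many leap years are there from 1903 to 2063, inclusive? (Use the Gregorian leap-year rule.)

Multiples of 4 in [1903,2063]: 40.
Of those, multiples of 100: 1 (not leap unless ÷400).
Multiples of 400: 1.
Leap years = 40 − 1 + 1 = 40.

40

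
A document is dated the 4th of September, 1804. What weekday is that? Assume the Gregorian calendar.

Tuesday

Doomsday rule: the anchor day for the 1800s is Friday. For year 04: 4÷12 = 0 r 4, and 4÷4 = 1, so 0+4+1 = 5.
Friday + 5 ≡ Wednesday — that's 1804's doomsday.
In September the doomsday date is Sep 5.
Sep 4 is 1 day before Sep 5; 1 mod 7 = 1, so Wednesday − 1 = Tuesday.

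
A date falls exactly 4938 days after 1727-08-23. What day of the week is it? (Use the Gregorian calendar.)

Tuesday

First find the weekday of Aug 23, 1727. Doomsday rule: the anchor day for the 1700s is Sunday. For year 27: 27÷12 = 2 r 3, and 3÷4 = 0, so 2+3+0 = 5.
Sunday + 5 ≡ Friday — that's 1727's doomsday.
In August the doomsday date is Aug 8.
Aug 23 is 15 days after Aug 8; 15 mod 7 = 1, so Friday + 1 = Saturday.
4938 mod 7 = 3, so 4938 days after a Saturday is Saturday + 3 = Tuesday.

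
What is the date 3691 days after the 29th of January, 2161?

March 9, 2171

+365 (one year) → Jan 29, 2162 (3326 left).
+365 (one year) → Jan 29, 2163 (2961 left).
+365 (one year) → Jan 29, 2164 (2596 left).
+366 (one year; includes Feb 29, 2164) → Jan 29, 2165 (2230 left).
+365 (one year) → Jan 29, 2166 (1865 left).
+365 (one year) → Jan 29, 2167 (1500 left).
+365 (one year) → Jan 29, 2168 (1135 left).
+366 (one year; includes Feb 29, 2168) → Jan 29, 2169 (769 left).
+365 (one year) → Jan 29, 2170 (404 left).
+365 (one year) → Jan 29, 2171 (39 left).
Jan has 31 days: +3 → Feb 1, 2171 (36 left).
Feb has 28 days: +28 → Mar 1, 2171 (8 left).
+8 → Mar 9, 2171.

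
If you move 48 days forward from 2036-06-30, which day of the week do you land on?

Jun 30, 2036 is a Monday.
48 mod 7 = 6, so 48 days after a Monday is Monday + 6 = Sunday.

Sunday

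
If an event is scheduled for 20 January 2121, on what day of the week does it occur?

Monday

Doomsday rule: the anchor day for the 2100s is Sunday. For year 21: 21÷12 = 1 r 9, and 9÷4 = 2, so 1+9+2 = 12.
Sunday + 12 ≡ Friday — that's 2121's doomsday.
In January the doomsday date is Jan 3 (2121 is not a leap year).
Jan 20 is 17 days after Jan 3; 17 mod 7 = 3, so Friday + 3 = Monday.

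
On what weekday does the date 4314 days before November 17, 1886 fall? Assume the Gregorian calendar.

Monday

Nov 17, 1886 is a Wednesday.
4314 mod 7 = 2, so 4314 days before a Wednesday is Wednesday − 2 = Monday.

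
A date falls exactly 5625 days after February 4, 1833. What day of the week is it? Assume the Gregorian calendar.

Friday

First find the weekday of Feb 4, 1833. Doomsday rule: the anchor day for the 1800s is Friday. For year 33: 33÷12 = 2 r 9, and 9÷4 = 2, so 2+9+2 = 13.
Friday + 13 ≡ Thursday — that's 1833's doomsday.
In February the doomsday date is Feb 28 (1833 is not a leap year).
Feb 4 is 24 days before Feb 28; 24 mod 7 = 3, so Thursday − 3 = Monday.
5625 mod 7 = 4, so 5625 days after a Monday is Monday + 4 = Friday.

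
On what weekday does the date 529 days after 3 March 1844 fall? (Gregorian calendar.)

Thursday

First find the weekday of Mar 3, 1844. Doomsday rule: the anchor day for the 1800s is Friday. For year 44: 44÷12 = 3 r 8, and 8÷4 = 2, so 3+8+2 = 13.
Friday + 13 ≡ Thursday — that's 1844's doomsday.
In March the doomsday date is Mar 14.
Mar 3 is 11 days before Mar 14; 11 mod 7 = 4, so Thursday − 4 = Sunday.
529 mod 7 = 4, so 529 days after a Sunday is Sunday + 4 = Thursday.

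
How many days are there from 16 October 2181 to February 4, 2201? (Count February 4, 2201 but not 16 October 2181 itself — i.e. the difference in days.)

Oct 16, 2181 → Oct 16, 2182: 365 days.
Oct 16, 2182 → Oct 16, 2183: 365 days.
Oct 16, 2183 → Oct 16, 2184: 366 days (Feb 29, 2184 is in that span).
Oct 16, 2184 → Oct 16, 2185: 365 days.
Oct 16, 2185 → Oct 16, 2186: 365 days.
Oct 16, 2186 → Oct 16, 2187: 365 days.
Oct 16, 2187 → Oct 16, 2188: 366 days (Feb 29, 2188 is in that span).
Oct 16, 2188 → Oct 16, 2189: 365 days.
Oct 16, 2189 → Oct 16, 2190: 365 days.
Oct 16, 2190 → Oct 16, 2191: 365 days.
Oct 16, 2191 → Oct 16, 2192: 366 days (Feb 29, 2192 is in that span).
Oct 16, 2192 → Oct 16, 2193: 365 days.
Oct 16, 2193 → Oct 16, 2194: 365 days.
Oct 16, 2194 → Oct 16, 2195: 365 days.
Oct 16, 2195 → Oct 16, 2196: 366 days (Feb 29, 2196 is in that span).
Oct 16, 2196 → Oct 16, 2197: 365 days.
Oct 16, 2197 → Oct 16, 2198: 365 days.
Oct 16, 2198 → Oct 16, 2199: 365 days.
Oct 16, 2199 → Oct 16, 2200: 365 days.
Oct 16, 2200 → Nov 16, 2200: 31 days (October has 31).
Nov 16, 2200 → Dec 16, 2200: 30 days (November has 30).
Dec 16, 2200 → Jan 16, 2201: 31 days (December has 31).
Jan 16, 2201 → Feb 4, 2201: 19 days.
Total: 7050 days.

7050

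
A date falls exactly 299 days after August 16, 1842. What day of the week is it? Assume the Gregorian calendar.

First find the weekday of Aug 16, 1842. Doomsday rule: the anchor day for the 1800s is Friday. For year 42: 42÷12 = 3 r 6, and 6÷4 = 1, so 3+6+1 = 10.
Friday + 10 ≡ Monday — that's 1842's doomsday.
In August the doomsday date is Aug 8.
Aug 16 is 8 days after Aug 8; 8 mod 7 = 1, so Monday + 1 = Tuesday.
299 mod 7 = 5, so 299 days after a Tuesday is Tuesday + 5 = Sunday.

Sunday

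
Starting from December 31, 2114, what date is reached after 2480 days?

October 15, 2121

+365 (one year) → Dec 31, 2115 (2115 left).
+366 (one year; includes Feb 29, 2116) → Dec 31, 2116 (1749 left).
+365 (one year) → Dec 31, 2117 (1384 left).
+365 (one year) → Dec 31, 2118 (1019 left).
+365 (one year) → Dec 31, 2119 (654 left).
+366 (one year; includes Feb 29, 2120) → Dec 31, 2120 (288 left).
Dec has 31 days: +1 → Jan 1, 2121 (287 left).
Jan has 31 days: +31 → Feb 1, 2121 (256 left).
Feb has 28 days: +28 → Mar 1, 2121 (228 left).
Mar has 31 days: +31 → Apr 1, 2121 (197 left).
Apr has 30 days: +30 → May 1, 2121 (167 left).
May has 31 days: +31 → Jun 1, 2121 (136 left).
Jun has 30 days: +30 → Jul 1, 2121 (106 left).
Jul has 31 days: +31 → Aug 1, 2121 (75 left).
Aug has 31 days: +31 → Sep 1, 2121 (44 left).
Sep has 30 days: +30 → Oct 1, 2121 (14 left).
+14 → Oct 15, 2121.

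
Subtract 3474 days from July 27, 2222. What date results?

January 21, 2213

−365 (one year) → Jul 27, 2221 (3109 left).
−365 (one year) → Jul 27, 2220 (2744 left).
−366 (one year; includes Feb 29, 2220) → Jul 27, 2219 (2378 left).
−365 (one year) → Jul 27, 2218 (2013 left).
−365 (one year) → Jul 27, 2217 (1648 left).
−365 (one year) → Jul 27, 2216 (1283 left).
−366 (one year; includes Feb 29, 2216) → Jul 27, 2215 (917 left).
−365 (one year) → Jul 27, 2214 (552 left).
−365 (one year) → Jul 27, 2213 (187 left).
−27 → Jun 30, 2213 (end of Jun, 30 days; 160 left).
−30 → May 31, 2213 (end of May, 31 days; 130 left).
−31 → Apr 30, 2213 (end of Apr, 30 days; 99 left).
−30 → Mar 31, 2213 (end of Mar, 31 days; 69 left).
−31 → Feb 28, 2213 (end of Feb, 28 days; 38 left).
−28 → Jan 31, 2213 (end of Jan, 31 days; 10 left).
−10 → Jan 21, 2213.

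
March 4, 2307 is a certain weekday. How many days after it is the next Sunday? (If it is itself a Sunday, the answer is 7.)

6

Mar 4, 2307 is a Monday.
From Monday to the next Sunday is 6 days.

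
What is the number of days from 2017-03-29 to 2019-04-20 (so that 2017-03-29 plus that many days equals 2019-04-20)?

Mar 29, 2017 → Mar 29, 2018: 365 days.
Mar 29, 2018 → Apr 29, 2018: 31 days (March has 31).
Apr 29, 2018 → May 29, 2018: 30 days (April has 30).
May 29, 2018 → Jun 29, 2018: 31 days (May has 31).
Jun 29, 2018 → Jul 29, 2018: 30 days (June has 30).
Jul 29, 2018 → Aug 29, 2018: 31 days (July has 31).
Aug 29, 2018 → Sep 29, 2018: 31 days (August has 31).
Sep 29, 2018 → Oct 29, 2018: 30 days (September has 30).
Oct 29, 2018 → Nov 29, 2018: 31 days (October has 31).
Nov 29, 2018 → Dec 29, 2018: 30 days (November has 30).
Dec 29, 2018 → Jan 29, 2019: 31 days (December has 31).
Jan 29, 2019 → Feb 28, 2019: 30 days (January has 31).
Feb 28, 2019 → Mar 28, 2019: 28 days (February has 28).
Mar 28, 2019 → Apr 20, 2019: 23 days.
Total: 752 days.

752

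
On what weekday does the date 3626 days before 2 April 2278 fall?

First find the weekday of Apr 2, 2278. Doomsday rule: the anchor day for the 2200s is Friday. For year 78: 78÷12 = 6 r 6, and 6÷4 = 1, so 6+6+1 = 13.
Friday + 13 ≡ Thursday — that's 2278's doomsday.
In April the doomsday date is Apr 4.
Apr 2 is 2 days before Apr 4; 2 mod 7 = 2, so Thursday − 2 = Tuesday.
3626 mod 7 = 0, so 3626 days before a Tuesday is Tuesday − 0 = Tuesday.

Tuesday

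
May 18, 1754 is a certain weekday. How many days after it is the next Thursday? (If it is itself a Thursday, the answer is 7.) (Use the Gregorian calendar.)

May 18, 1754 is a Saturday.
From Saturday to the next Thursday is 5 days.

5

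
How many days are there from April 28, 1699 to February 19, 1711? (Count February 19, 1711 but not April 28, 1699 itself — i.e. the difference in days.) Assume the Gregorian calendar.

4314

Apr 28, 1699 → Apr 28, 1700: 365 days.
Apr 28, 1700 → Apr 28, 1701: 365 days.
Apr 28, 1701 → Apr 28, 1702: 365 days.
Apr 28, 1702 → Apr 28, 1703: 365 days.
Apr 28, 1703 → Apr 28, 1704: 366 days (Feb 29, 1704 is in that span).
Apr 28, 1704 → Apr 28, 1705: 365 days.
Apr 28, 1705 → Apr 28, 1706: 365 days.
Apr 28, 1706 → Apr 28, 1707: 365 days.
Apr 28, 1707 → Apr 28, 1708: 366 days (Feb 29, 1708 is in that span).
Apr 28, 1708 → Apr 28, 1709: 365 days.
Apr 28, 1709 → Apr 28, 1710: 365 days.
Apr 28, 1710 → May 28, 1710: 30 days (April has 30).
May 28, 1710 → Jun 28, 1710: 31 days (May has 31).
Jun 28, 1710 → Jul 28, 1710: 30 days (June has 30).
Jul 28, 1710 → Aug 28, 1710: 31 days (July has 31).
Aug 28, 1710 → Sep 28, 1710: 31 days (August has 31).
Sep 28, 1710 → Oct 28, 1710: 30 days (September has 30).
Oct 28, 1710 → Nov 28, 1710: 31 days (October has 31).
Nov 28, 1710 → Dec 28, 1710: 30 days (November has 30).
Dec 28, 1710 → Jan 28, 1711: 31 days (December has 31).
Jan 28, 1711 → Feb 19, 1711: 22 days.
Total: 4314 days.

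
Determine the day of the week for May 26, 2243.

Friday

Doomsday rule: the anchor day for the 2200s is Friday. For year 43: 43÷12 = 3 r 7, and 7÷4 = 1, so 3+7+1 = 11.
Friday + 11 ≡ Tuesday — that's 2243's doomsday.
In May the doomsday date is May 9.
May 26 is 17 days after May 9; 17 mod 7 = 3, so Tuesday + 3 = Friday.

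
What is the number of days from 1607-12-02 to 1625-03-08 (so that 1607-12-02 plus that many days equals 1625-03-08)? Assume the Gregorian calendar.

Dec 2, 1607 → Dec 2, 1608: 366 days (Feb 29, 1608 is in that span).
Dec 2, 1608 → Dec 2, 1609: 365 days.
Dec 2, 1609 → Dec 2, 1610: 365 days.
Dec 2, 1610 → Dec 2, 1611: 365 days.
Dec 2, 1611 → Dec 2, 1612: 366 days (Feb 29, 1612 is in that span).
Dec 2, 1612 → Dec 2, 1613: 365 days.
Dec 2, 1613 → Dec 2, 1614: 365 days.
Dec 2, 1614 → Dec 2, 1615: 365 days.
Dec 2, 1615 → Dec 2, 1616: 366 days (Feb 29, 1616 is in that span).
Dec 2, 1616 → Dec 2, 1617: 365 days.
Dec 2, 1617 → Dec 2, 1618: 365 days.
Dec 2, 1618 → Dec 2, 1619: 365 days.
Dec 2, 1619 → Dec 2, 1620: 366 days (Feb 29, 1620 is in that span).
Dec 2, 1620 → Dec 2, 1621: 365 days.
Dec 2, 1621 → Dec 2, 1622: 365 days.
Dec 2, 1622 → Dec 2, 1623: 365 days.
Dec 2, 1623 → Dec 2, 1624: 366 days (Feb 29, 1624 is in that span).
Dec 2, 1624 → Jan 2, 1625: 31 days (December has 31).
Jan 2, 1625 → Feb 2, 1625: 31 days (January has 31).
Feb 2, 1625 → Mar 2, 1625: 28 days (February has 28).
Mar 2, 1625 → Mar 8, 1625: 6 days.
Total: 6306 days.

6306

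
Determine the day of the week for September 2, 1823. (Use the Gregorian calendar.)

Doomsday rule: the anchor day for the 1800s is Friday. For year 23: 23÷12 = 1 r 11, and 11÷4 = 2, so 1+11+2 = 14.
Friday + 14 ≡ Friday — that's 1823's doomsday.
In September the doomsday date is Sep 5.
Sep 2 is 3 days before Sep 5; 3 mod 7 = 3, so Friday − 3 = Tuesday.

Tuesday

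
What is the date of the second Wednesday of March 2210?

March 1, 2210 is a Thursday.
The first Wednesday is therefore March 7 (6 days later).
The second Wednesday is 7 + 1×7 = March 14.

March 14, 2210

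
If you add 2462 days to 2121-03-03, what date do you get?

+365 (one year) → Mar 3, 2122 (2097 left).
+365 (one year) → Mar 3, 2123 (1732 left).
+366 (one year; includes Feb 29, 2124) → Mar 3, 2124 (1366 left).
+365 (one year) → Mar 3, 2125 (1001 left).
+365 (one year) → Mar 3, 2126 (636 left).
+365 (one year) → Mar 3, 2127 (271 left).
Mar has 31 days: +29 → Apr 1, 2127 (242 left).
Apr has 30 days: +30 → May 1, 2127 (212 left).
May has 31 days: +31 → Jun 1, 2127 (181 left).
Jun has 30 days: +30 → Jul 1, 2127 (151 left).
Jul has 31 days: +31 → Aug 1, 2127 (120 left).
Aug has 31 days: +31 → Sep 1, 2127 (89 left).
Sep has 30 days: +30 → Oct 1, 2127 (59 left).
Oct has 31 days: +31 → Nov 1, 2127 (28 left).
+28 → Nov 29, 2127.

November 29, 2127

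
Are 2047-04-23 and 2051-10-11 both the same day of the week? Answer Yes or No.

No

From Apr 23, 2047 to Oct 11, 2051 is 1632 days.
1632 mod 7 = 1, so they are different weekdays.
(Apr 23, 2047 is a Tuesday; Oct 11, 2051 is a Wednesday.)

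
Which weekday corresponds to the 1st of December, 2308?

Tuesday

Doomsday rule: the anchor day for the 2300s is Wednesday. For year 08: 8÷12 = 0 r 8, and 8÷4 = 2, so 0+8+2 = 10.
Wednesday + 10 ≡ Saturday — that's 2308's doomsday.
In December the doomsday date is Dec 12.
Dec 1 is 11 days before Dec 12; 11 mod 7 = 4, so Saturday − 4 = Tuesday.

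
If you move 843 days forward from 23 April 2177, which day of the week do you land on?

Saturday

First find the weekday of Apr 23, 2177. Doomsday rule: the anchor day for the 2100s is Sunday. For year 77: 77÷12 = 6 r 5, and 5÷4 = 1, so 6+5+1 = 12.
Sunday + 12 ≡ Friday — that's 2177's doomsday.
In April the doomsday date is Apr 4.
Apr 23 is 19 days after Apr 4; 19 mod 7 = 5, so Friday + 5 = Wednesday.
843 mod 7 = 3, so 843 days after a Wednesday is Wednesday + 3 = Saturday.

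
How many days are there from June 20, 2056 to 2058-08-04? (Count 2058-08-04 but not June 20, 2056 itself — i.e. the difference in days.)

Jun 20, 2056 → Jun 20, 2057: 365 days.
Jun 20, 2057 → Jun 20, 2058: 365 days.
Jun 20, 2058 → Jul 20, 2058: 30 days (June has 30).
Jul 20, 2058 → Aug 4, 2058: 15 days.
Total: 775 days.

775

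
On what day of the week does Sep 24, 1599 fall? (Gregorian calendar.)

Doomsday rule: the anchor day for the 1500s is Wednesday. For year 99: 99÷12 = 8 r 3, and 3÷4 = 0, so 8+3+0 = 11.
Wednesday + 11 ≡ Sunday — that's 1599's doomsday.
In September the doomsday date is Sep 5.
Sep 24 is 19 days after Sep 5; 19 mod 7 = 5, so Sunday + 5 = Friday.

Friday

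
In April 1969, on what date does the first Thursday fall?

April 3, 1969

April 1, 1969 is a Tuesday.
The first Thursday is therefore April 3 (2 days later).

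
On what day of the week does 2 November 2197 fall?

Doomsday rule: the anchor day for the 2100s is Sunday. For year 97: 97÷12 = 8 r 1, and 1÷4 = 0, so 8+1+0 = 9.
Sunday + 9 ≡ Tuesday — that's 2197's doomsday.
In November the doomsday date is Nov 7.
Nov 2 is 5 days before Nov 7; 5 mod 7 = 5, so Tuesday − 5 = Thursday.

Thursday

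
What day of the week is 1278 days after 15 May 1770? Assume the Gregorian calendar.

First find the weekday of May 15, 1770. Doomsday rule: the anchor day for the 1700s is Sunday. For year 70: 70÷12 = 5 r 10, and 10÷4 = 2, so 5+10+2 = 17.
Sunday + 17 ≡ Wednesday — that's 1770's doomsday.
In May the doomsday date is May 9.
May 15 is 6 days after May 9; 6 mod 7 = 6, so Wednesday + 6 = Tuesday.
1278 mod 7 = 4, so 1278 days after a Tuesday is Tuesday + 4 = Saturday.

Saturday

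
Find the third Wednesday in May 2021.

May 1, 2021 is a Saturday.
The first Wednesday is therefore May 5 (4 days later).
The third Wednesday is 5 + 2×7 = May 19.

May 19, 2021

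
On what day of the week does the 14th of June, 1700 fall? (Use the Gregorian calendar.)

Doomsday rule: the anchor day for the 1700s is Sunday. For year 00: 0÷12 = 0 r 0, and 0÷4 = 0, so 0+0+0 = 0.
Sunday + 0 ≡ Sunday — that's 1700's doomsday.
In June the doomsday date is Jun 6.
Jun 14 is 8 days after Jun 6; 8 mod 7 = 1, so Sunday + 1 = Monday.

Monday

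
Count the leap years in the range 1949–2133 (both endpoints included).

45

Multiples of 4 in [1949,2133]: 46.
Of those, multiples of 100: 2 (not leap unless ÷400).
Multiples of 400: 1.
Leap years = 46 − 2 + 1 = 45.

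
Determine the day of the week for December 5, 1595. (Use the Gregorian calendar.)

Doomsday rule: the anchor day for the 1500s is Wednesday. For year 95: 95÷12 = 7 r 11, and 11÷4 = 2, so 7+11+2 = 20.
Wednesday + 20 ≡ Tuesday — that's 1595's doomsday.
In December the doomsday date is Dec 12.
Dec 5 is 7 days before Dec 12; 7 mod 7 = 0, so Tuesday − 0 = Tuesday.

Tuesday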